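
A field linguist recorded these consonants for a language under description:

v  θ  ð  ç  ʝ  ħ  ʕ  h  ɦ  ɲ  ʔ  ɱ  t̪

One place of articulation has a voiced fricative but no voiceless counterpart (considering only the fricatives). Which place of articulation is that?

labiodental

place of articulation  voiceless  voiced  
labiodental       —         v       
dental            θ         ð       
palatal           ç         ʝ       
pharyngeal        ħ         ʕ       
glottal           h         ɦ       
Every place of articulation has a voiceless member except labiodental, where /f/ would be expected.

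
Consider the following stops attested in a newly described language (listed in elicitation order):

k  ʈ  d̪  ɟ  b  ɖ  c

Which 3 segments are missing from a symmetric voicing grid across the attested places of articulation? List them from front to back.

/p/, /t̪/, /ɡ/

bilabial: voiceless —, voiced /b/.
dental: voiceless —, voiced /d̪/.
retroflex: voiceless /ʈ/, voiced /ɖ/.
palatal: voiceless /c/, voiced /ɟ/.
velar: voiceless /k/, voiced —.
Gaps, from front to back: bilabial lacks voiceless (/p/); dental lacks voiceless (/t̪/); velar lacks voiced (/ɡ/).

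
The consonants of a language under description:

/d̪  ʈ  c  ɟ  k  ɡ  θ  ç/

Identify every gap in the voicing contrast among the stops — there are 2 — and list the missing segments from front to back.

dental: voiceless —, voiced /d̪/.
retroflex: voiceless /ʈ/, voiced —.
palatal: voiceless /c/, voiced /ɟ/.
velar: voiceless /k/, voiced /ɡ/.
Gaps, from front to back: dental lacks voiceless (/t̪/); retroflex lacks voiced (/ɖ/).

/t̪/, /ɖ/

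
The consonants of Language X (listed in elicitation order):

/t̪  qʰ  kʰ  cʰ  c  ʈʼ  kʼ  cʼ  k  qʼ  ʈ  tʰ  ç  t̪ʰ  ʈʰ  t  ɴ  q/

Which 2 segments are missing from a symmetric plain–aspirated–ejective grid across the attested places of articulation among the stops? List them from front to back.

/t̪ʼ/, /tʼ/

Plain: /t̪/ (dental), /t/ (alveolar), /ʈ/ (retroflex), /c/ (palatal), /k/ (velar), /q/ (uvular).
Aspirated: /t̪ʰ/ (dental), /tʰ/ (alveolar), /ʈʰ/ (retroflex), /cʰ/ (palatal), /kʰ/ (velar), /qʰ/ (uvular).
Ejective: /ʈʼ/ (retroflex), /cʼ/ (palatal), /kʼ/ (velar), /qʼ/ (uvular).
Gaps, from front to back: dental lacks ejective (/t̪ʼ/); alveolar lacks ejective (/tʼ/).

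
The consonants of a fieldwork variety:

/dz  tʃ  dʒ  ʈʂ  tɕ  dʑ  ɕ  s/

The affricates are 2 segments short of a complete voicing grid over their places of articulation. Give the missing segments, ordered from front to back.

/ts/, /ɖʐ/

alveolar: voiceless —, voiced /dz/.
postalveolar: voiceless /tʃ/, voiced /dʒ/.
retroflex: voiceless /ʈʂ/, voiced —.
alveolo-palatal: voiceless /tɕ/, voiced /dʑ/.
Gaps, from front to back: alveolar lacks voiceless (/ts/); retroflex lacks voiced (/ɖʐ/).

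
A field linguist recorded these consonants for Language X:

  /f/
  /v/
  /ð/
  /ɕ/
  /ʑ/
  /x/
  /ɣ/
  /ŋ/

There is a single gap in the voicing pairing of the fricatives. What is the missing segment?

/θ/

labiodental: voiceless /f/, voiced /v/.
dental: voiceless —, voiced /ð/.
alveolo-palatal: voiceless /ɕ/, voiced /ʑ/.
velar: voiceless /x/, voiced /ɣ/.
The dental row has no voiceless member, so the gap is the voiceless dental fricative /θ/.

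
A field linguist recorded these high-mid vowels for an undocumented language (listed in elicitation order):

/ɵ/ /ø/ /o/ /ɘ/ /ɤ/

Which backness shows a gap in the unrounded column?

backness          unrounded  rounded 
front             —         ø       
central           ɘ         ɵ       
back              ɤ         o       
Every backness has an unrounded member except front, where /e/ would be expected.

front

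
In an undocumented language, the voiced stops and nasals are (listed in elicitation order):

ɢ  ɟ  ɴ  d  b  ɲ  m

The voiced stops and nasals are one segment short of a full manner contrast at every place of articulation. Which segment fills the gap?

/n/

place of articulation  oral stop  nasal   
bilabial          b         m       
alveolar          d         —       
palatal           ɟ         ɲ       
uvular            ɢ         ɴ       
The alveolar row has no nasal member, so the gap is the alveolar nasal /n/.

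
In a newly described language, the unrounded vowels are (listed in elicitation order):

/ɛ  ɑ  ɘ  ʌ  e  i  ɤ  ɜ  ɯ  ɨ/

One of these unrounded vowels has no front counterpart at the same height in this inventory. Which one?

/ɑ/

High: /i/ ~ /ɨ/ ~ /ɯ/
High-mid: /e/ ~ /ɘ/ ~ /ɤ/
Low-mid: /ɛ/ ~ /ɜ/ ~ /ʌ/
Low: only /ɑ/ (back); no front partner.
So /ɑ/ is the unpaired segment.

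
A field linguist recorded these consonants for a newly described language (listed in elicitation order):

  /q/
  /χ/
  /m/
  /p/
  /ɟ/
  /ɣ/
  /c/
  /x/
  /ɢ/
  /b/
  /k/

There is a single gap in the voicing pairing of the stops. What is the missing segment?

Voiceless: /p/ (bilabial), /c/ (palatal), /k/ (velar), /q/ (uvular).
Voiced: /b/ (bilabial), /ɟ/ (palatal), /ɢ/ (uvular).
The velar row has no voiced member, so the gap is the voiced velar stop /ɡ/.

/ɡ/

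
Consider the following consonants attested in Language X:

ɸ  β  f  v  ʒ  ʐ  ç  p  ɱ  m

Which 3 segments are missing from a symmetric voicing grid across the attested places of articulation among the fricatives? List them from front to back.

Voiceless: /ɸ/ (bilabial), /f/ (labiodental), /ç/ (palatal).
Voiced: /β/ (bilabial), /v/ (labiodental), /ʒ/ (postalveolar), /ʐ/ (retroflex).
Gaps, from front to back: postalveolar lacks voiceless (/ʃ/); retroflex lacks voiceless (/ʂ/); palatal lacks voiced (/ʝ/).

/ʃ/, /ʂ/, /ʝ/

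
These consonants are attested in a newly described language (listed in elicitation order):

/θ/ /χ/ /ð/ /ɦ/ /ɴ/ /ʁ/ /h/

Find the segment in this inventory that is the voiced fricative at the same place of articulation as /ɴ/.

/ʁ/

/ɴ/ is an uvular nasal.
The voiced fricative at the same place is a voiced uvular fricative — in this inventory, /ʁ/.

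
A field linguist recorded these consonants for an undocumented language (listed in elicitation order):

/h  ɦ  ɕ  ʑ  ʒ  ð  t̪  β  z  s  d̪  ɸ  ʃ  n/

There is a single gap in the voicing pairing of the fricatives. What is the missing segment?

/θ/

bilabial: voiceless /ɸ/, voiced /β/.
dental: voiceless —, voiced /ð/.
alveolar: voiceless /s/, voiced /z/.
postalveolar: voiceless /ʃ/, voiced /ʒ/.
alveolo-palatal: voiceless /ɕ/, voiced /ʑ/.
glottal: voiceless /h/, voiced /ɦ/.
The dental row has no voiceless member, so the gap is the voiceless dental fricative /θ/.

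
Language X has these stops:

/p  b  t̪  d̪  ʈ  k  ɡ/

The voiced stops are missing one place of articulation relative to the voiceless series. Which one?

retroflex

bilabial: voiceless /p/, voiced /b/.
dental: voiceless /t̪/, voiced /d̪/.
retroflex: voiceless /ʈ/, voiced —.
velar: voiceless /k/, voiced /ɡ/.
Every place of articulation has a voiced member except retroflex, where /ɖ/ would be expected.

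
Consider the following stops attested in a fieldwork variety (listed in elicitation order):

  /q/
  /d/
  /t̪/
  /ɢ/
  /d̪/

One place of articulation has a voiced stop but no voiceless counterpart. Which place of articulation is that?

alveolar

dental: voiceless /t̪/, voiced /d̪/.
alveolar: voiceless —, voiced /d/.
uvular: voiceless /q/, voiced /ɢ/.
Every place of articulation has a voiceless member except alveolar, where /t/ would be expected.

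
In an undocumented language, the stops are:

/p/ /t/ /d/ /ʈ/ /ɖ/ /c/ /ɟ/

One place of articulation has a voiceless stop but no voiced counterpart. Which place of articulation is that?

place of articulation  voiceless  voiced  
bilabial          p         —       
alveolar          t         d       
retroflex         ʈ         ɖ       
palatal           c         ɟ       
Every place of articulation has a voiced member except bilabial, where /b/ would be expected.

bilabial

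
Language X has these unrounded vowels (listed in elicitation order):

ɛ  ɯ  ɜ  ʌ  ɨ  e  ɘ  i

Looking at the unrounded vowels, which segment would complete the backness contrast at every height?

height            front     central   back    
high              i         ɨ         ɯ       
high-mid          e         ɘ         —       
low-mid           ɛ         ɜ         ʌ       
The high-mid row has no back member, so the gap is the high-mid back unrounded vowel /ɤ/.

/ɤ/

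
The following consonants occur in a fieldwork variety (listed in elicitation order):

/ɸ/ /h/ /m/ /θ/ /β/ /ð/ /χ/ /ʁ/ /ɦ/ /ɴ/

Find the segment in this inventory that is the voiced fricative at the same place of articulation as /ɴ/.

/ʁ/

/ɴ/ is an uvular nasal.
The voiced fricative at the same place is a voiced uvular fricative — in this inventory, /ʁ/.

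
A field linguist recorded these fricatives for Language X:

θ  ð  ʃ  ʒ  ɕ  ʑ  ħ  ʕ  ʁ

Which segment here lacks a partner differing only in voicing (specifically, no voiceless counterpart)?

/ʁ/

Dental: /θ/ ~ /ð/
Postalveolar: /ʃ/ ~ /ʒ/
Alveolo-palatal: /ɕ/ ~ /ʑ/
Pharyngeal: /ħ/ ~ /ʕ/
Uvular: only /ʁ/ (voiced); no voiceless partner.
So /ʁ/ is the unpaired segment.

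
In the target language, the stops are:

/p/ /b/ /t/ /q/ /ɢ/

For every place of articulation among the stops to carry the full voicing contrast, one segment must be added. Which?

bilabial: voiceless /p/, voiced /b/.
alveolar: voiceless /t/, voiced —.
uvular: voiceless /q/, voiced /ɢ/.
The alveolar row has no voiced member, so the gap is the voiced alveolar stop /d/.

/d/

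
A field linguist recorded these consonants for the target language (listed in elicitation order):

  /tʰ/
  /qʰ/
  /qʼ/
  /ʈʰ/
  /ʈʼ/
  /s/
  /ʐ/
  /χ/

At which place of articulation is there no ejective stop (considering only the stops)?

alveolar

Aspirated: /tʰ/ (alveolar), /ʈʰ/ (retroflex), /qʰ/ (uvular).
Ejective: /ʈʼ/ (retroflex), /qʼ/ (uvular).
Every place of articulation has an ejective member except alveolar, where /tʼ/ would be expected.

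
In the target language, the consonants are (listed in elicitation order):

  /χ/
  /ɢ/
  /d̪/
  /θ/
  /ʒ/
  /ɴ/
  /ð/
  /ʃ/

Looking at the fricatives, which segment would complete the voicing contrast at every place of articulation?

dental: voiceless /θ/, voiced /ð/.
postalveolar: voiceless /ʃ/, voiced /ʒ/.
uvular: voiceless /χ/, voiced —.
The uvular row has no voiced member, so the gap is the voiced uvular fricative /ʁ/.

/ʁ/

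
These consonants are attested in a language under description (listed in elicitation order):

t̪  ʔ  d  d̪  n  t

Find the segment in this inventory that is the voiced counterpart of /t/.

/t/ is a voiceless alveolar stop.
The voiced counterpart is a voiced alveolar stop — in this inventory, /d/.

/d/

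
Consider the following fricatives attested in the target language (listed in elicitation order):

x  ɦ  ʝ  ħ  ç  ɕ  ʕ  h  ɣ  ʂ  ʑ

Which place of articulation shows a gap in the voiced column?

retroflex: voiceless /ʂ/, voiced —.
alveolo-palatal: voiceless /ɕ/, voiced /ʑ/.
palatal: voiceless /ç/, voiced /ʝ/.
velar: voiceless /x/, voiced /ɣ/.
pharyngeal: voiceless /ħ/, voiced /ʕ/.
glottal: voiceless /h/, voiced /ɦ/.
Every place of articulation has a voiced member except retroflex, where /ʐ/ would be expected.

retroflex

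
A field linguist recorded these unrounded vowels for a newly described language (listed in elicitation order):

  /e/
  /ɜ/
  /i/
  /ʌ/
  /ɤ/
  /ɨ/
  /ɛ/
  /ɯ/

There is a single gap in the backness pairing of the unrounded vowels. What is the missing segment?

/ɘ/

high: front /i/, central /ɨ/, back /ɯ/.
high-mid: front /e/, central —, back /ɤ/.
low-mid: front /ɛ/, central /ɜ/, back /ʌ/.
The high-mid row has no central member, so the gap is the high-mid central unrounded vowel /ɘ/.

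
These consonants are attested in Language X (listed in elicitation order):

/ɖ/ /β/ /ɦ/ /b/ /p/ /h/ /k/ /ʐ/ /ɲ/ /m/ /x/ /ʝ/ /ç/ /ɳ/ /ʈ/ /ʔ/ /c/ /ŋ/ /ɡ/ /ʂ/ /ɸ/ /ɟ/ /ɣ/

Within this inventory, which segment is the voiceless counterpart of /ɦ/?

/h/

/ɦ/ is a voiced glottal fricative.
The voiceless counterpart is a voiceless glottal fricative — in this inventory, /h/.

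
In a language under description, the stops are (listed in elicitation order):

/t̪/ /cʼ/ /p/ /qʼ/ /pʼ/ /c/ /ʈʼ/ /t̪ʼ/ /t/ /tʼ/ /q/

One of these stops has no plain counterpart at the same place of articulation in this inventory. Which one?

Bilabial: /p/ ~ /pʼ/
Dental: /t̪/ ~ /t̪ʼ/
Alveolar: /t/ ~ /tʼ/
Palatal: /c/ ~ /cʼ/
Uvular: /q/ ~ /qʼ/
Retroflex: only /ʈʼ/ (ejective); no plain partner.
So /ʈʼ/ is the unpaired segment.

/ʈʼ/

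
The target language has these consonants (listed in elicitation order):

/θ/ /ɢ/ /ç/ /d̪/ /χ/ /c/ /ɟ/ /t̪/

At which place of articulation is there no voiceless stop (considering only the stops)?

uvular

Voiceless: /t̪/ (dental), /c/ (palatal).
Voiced: /d̪/ (dental), /ɟ/ (palatal), /ɢ/ (uvular).
Every place of articulation has a voiceless member except uvular, where /q/ would be expected.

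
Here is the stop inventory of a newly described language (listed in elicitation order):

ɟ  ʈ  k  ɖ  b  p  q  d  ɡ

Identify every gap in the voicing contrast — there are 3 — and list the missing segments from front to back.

/t/, /c/, /ɢ/

Voiceless: /p/ (bilabial), /ʈ/ (retroflex), /k/ (velar), /q/ (uvular).
Voiced: /b/ (bilabial), /d/ (alveolar), /ɖ/ (retroflex), /ɟ/ (palatal), /ɡ/ (velar).
Gaps, from front to back: alveolar lacks voiceless (/t/); palatal lacks voiceless (/c/); uvular lacks voiced (/ɢ/).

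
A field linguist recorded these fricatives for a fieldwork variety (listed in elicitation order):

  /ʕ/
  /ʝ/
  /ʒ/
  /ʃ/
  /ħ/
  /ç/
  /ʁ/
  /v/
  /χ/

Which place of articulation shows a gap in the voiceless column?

labiodental: voiceless —, voiced /v/.
postalveolar: voiceless /ʃ/, voiced /ʒ/.
palatal: voiceless /ç/, voiced /ʝ/.
uvular: voiceless /χ/, voiced /ʁ/.
pharyngeal: voiceless /ħ/, voiced /ʕ/.
Every place of articulation has a voiceless member except labiodental, where /f/ would be expected.

labiodental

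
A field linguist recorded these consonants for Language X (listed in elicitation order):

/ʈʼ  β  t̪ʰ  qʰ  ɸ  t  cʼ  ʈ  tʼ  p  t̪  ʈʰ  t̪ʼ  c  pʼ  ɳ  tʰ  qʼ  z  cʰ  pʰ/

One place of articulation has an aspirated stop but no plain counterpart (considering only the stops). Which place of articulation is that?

place of articulation  plain     aspirated  ejective
bilabial          p         pʰ        pʼ      
dental            t̪        t̪ʰ       t̪ʼ     
alveolar          t         tʰ        tʼ      
retroflex         ʈ         ʈʰ        ʈʼ      
palatal           c         cʰ        cʼ      
uvular            —         qʰ        qʼ      
Every place of articulation has a plain member except uvular, where /q/ would be expected.

uvular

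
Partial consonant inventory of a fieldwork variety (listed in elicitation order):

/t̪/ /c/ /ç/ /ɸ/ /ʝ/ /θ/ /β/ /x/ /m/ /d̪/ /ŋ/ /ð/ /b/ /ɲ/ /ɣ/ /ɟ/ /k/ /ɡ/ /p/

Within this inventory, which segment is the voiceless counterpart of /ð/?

/ð/ is a voiced dental fricative.
The voiceless counterpart is a voiceless dental fricative — in this inventory, /θ/.

/θ/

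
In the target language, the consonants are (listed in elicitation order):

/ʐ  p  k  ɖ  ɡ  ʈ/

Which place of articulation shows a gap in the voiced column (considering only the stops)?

Voiceless: /p/ (bilabial), /ʈ/ (retroflex), /k/ (velar).
Voiced: /ɖ/ (retroflex), /ɡ/ (velar).
Every place of articulation has a voiced member except bilabial, where /b/ would be expected.

bilabial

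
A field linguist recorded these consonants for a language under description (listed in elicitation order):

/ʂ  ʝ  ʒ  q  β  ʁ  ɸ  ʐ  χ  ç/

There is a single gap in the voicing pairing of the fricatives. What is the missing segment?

/ʃ/

Voiceless: /ɸ/ (bilabial), /ʂ/ (retroflex), /ç/ (palatal), /χ/ (uvular).
Voiced: /β/ (bilabial), /ʒ/ (postalveolar), /ʐ/ (retroflex), /ʝ/ (palatal), /ʁ/ (uvular).
The postalveolar row has no voiceless member, so the gap is the voiceless postalveolar fricative /ʃ/.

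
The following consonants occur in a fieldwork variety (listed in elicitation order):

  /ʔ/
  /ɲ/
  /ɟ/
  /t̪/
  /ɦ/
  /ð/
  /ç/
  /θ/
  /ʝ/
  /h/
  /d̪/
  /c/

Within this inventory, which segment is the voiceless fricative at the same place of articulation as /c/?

/c/ is a voiceless palatal stop.
The voiceless fricative at the same place is a voiceless palatal fricative — in this inventory, /ç/.

/ç/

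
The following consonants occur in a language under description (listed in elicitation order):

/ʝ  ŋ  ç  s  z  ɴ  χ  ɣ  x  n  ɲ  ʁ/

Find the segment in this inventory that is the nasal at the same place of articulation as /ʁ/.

/ʁ/ is a voiced uvular fricative.
The nasal at the same place is an uvular nasal — in this inventory, /ɴ/.

/ɴ/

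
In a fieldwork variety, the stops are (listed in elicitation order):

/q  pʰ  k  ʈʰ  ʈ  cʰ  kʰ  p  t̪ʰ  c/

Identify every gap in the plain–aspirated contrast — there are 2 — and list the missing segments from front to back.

/t̪/, /qʰ/

place of articulation  plain     aspirated
bilabial          p         pʰ      
dental            —         t̪ʰ     
retroflex         ʈ         ʈʰ      
palatal           c         cʰ      
velar             k         kʰ      
uvular            q         —       
Gaps, from front to back: dental lacks plain (/t̪/); uvular lacks aspirated (/qʰ/).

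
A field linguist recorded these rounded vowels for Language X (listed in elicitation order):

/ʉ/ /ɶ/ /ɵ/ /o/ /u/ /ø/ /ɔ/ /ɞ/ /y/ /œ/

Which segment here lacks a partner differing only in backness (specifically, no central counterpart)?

/ɶ/

High: /y/ ~ /ʉ/ ~ /u/
High-mid: /ø/ ~ /ɵ/ ~ /o/
Low-mid: /œ/ ~ /ɞ/ ~ /ɔ/
Low: only /ɶ/ (front); no central partner.
So /ɶ/ is the unpaired segment.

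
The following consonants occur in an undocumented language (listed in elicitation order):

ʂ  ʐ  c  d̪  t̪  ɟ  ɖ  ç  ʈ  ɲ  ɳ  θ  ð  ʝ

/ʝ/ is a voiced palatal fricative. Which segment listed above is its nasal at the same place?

The nasal at the same place is a palatal nasal — in this inventory, /ɲ/.

/ɲ/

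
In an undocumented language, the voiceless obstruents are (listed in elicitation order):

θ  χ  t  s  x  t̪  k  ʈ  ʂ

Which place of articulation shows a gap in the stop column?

Stop: /t̪/ (dental), /t/ (alveolar), /ʈ/ (retroflex), /k/ (velar).
Fricative: /θ/ (dental), /s/ (alveolar), /ʂ/ (retroflex), /x/ (velar), /χ/ (uvular).
Every place of articulation has a stop member except uvular, where /q/ would be expected.

uvular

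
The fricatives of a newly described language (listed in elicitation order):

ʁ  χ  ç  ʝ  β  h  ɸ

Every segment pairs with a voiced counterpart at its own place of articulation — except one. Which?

Bilabial: /ɸ/ ~ /β/
Palatal: /ç/ ~ /ʝ/
Uvular: /χ/ ~ /ʁ/
Glottal: only /h/ (voiceless); no voiced partner.
So /h/ is the unpaired segment.

/h/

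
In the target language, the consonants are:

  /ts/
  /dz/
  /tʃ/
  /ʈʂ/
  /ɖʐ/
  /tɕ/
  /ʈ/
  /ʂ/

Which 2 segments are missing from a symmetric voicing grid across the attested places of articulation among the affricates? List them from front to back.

/dʒ/, /dʑ/

alveolar: voiceless /ts/, voiced /dz/.
postalveolar: voiceless /tʃ/, voiced —.
retroflex: voiceless /ʈʂ/, voiced /ɖʐ/.
alveolo-palatal: voiceless /tɕ/, voiced —.
Gaps, from front to back: postalveolar lacks voiced (/dʒ/); alveolo-palatal lacks voiced (/dʑ/).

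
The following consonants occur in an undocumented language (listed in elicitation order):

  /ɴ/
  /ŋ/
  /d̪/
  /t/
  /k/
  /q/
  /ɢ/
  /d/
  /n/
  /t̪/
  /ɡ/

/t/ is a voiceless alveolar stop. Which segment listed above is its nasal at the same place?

/n/

The nasal at the same place is an alveolar nasal — in this inventory, /n/.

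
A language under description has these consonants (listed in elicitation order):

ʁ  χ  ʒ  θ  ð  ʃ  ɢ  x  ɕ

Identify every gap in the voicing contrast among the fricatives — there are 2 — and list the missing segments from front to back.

Voiceless: /θ/ (dental), /ʃ/ (postalveolar), /ɕ/ (alveolo-palatal), /x/ (velar), /χ/ (uvular).
Voiced: /ð/ (dental), /ʒ/ (postalveolar), /ʁ/ (uvular).
Gaps, from front to back: alveolo-palatal lacks voiced (/ʑ/); velar lacks voiced (/ɣ/).

/ʑ/, /ɣ/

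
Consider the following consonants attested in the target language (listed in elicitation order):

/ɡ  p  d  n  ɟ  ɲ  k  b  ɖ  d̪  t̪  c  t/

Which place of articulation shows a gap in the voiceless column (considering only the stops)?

retroflex

Voiceless: /p/ (bilabial), /t̪/ (dental), /t/ (alveolar), /c/ (palatal), /k/ (velar).
Voiced: /b/ (bilabial), /d̪/ (dental), /d/ (alveolar), /ɖ/ (retroflex), /ɟ/ (palatal), /ɡ/ (velar).
Every place of articulation has a voiceless member except retroflex, where /ʈ/ would be expected.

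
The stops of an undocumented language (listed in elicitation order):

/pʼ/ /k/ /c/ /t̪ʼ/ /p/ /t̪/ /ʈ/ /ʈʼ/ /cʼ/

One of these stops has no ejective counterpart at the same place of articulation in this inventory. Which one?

Bilabial: /p/ ~ /pʼ/
Dental: /t̪/ ~ /t̪ʼ/
Retroflex: /ʈ/ ~ /ʈʼ/
Palatal: /c/ ~ /cʼ/
Velar: only /k/ (plain); no ejective partner.
So /k/ is the unpaired segment.

/k/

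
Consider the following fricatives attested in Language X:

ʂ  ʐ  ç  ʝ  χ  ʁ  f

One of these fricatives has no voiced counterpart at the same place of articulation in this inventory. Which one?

Retroflex: /ʂ/ ~ /ʐ/
Palatal: /ç/ ~ /ʝ/
Uvular: /χ/ ~ /ʁ/
Labiodental: only /f/ (voiceless); no voiced partner.
So /f/ is the unpaired segment.

/f/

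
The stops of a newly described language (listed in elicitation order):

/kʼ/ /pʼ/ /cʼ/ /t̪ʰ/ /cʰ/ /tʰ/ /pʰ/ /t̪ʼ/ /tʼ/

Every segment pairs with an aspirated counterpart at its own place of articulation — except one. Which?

Bilabial: /pʰ/ ~ /pʼ/
Dental: /t̪ʰ/ ~ /t̪ʼ/
Alveolar: /tʰ/ ~ /tʼ/
Palatal: /cʰ/ ~ /cʼ/
Velar: only /kʼ/ (ejective); no aspirated partner.
So /kʼ/ is the unpaired segment.

/kʼ/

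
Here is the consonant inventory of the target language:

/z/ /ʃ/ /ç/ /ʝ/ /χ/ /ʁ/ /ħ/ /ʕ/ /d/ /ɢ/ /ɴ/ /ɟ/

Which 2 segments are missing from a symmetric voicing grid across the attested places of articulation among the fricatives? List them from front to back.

place of articulation  voiceless  voiced  
alveolar          —         z       
postalveolar      ʃ         —       
palatal           ç         ʝ       
uvular            χ         ʁ       
pharyngeal        ħ         ʕ       
Gaps, from front to back: alveolar lacks voiceless (/s/); postalveolar lacks voiced (/ʒ/).

/s/, /ʒ/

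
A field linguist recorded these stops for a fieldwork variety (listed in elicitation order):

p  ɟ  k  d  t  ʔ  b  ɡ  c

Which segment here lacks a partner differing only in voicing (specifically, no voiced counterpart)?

/ʔ/

Bilabial: /p/ ~ /b/
Alveolar: /t/ ~ /d/
Palatal: /c/ ~ /ɟ/
Velar: /k/ ~ /ɡ/
Glottal: only /ʔ/ (voiceless); no voiced partner.
So /ʔ/ is the unpaired segment.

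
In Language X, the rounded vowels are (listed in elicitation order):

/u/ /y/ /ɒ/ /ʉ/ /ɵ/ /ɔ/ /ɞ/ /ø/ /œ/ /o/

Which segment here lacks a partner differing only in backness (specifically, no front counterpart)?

/ɒ/

High: /y/ ~ /ʉ/ ~ /u/
High-mid: /ø/ ~ /ɵ/ ~ /o/
Low-mid: /œ/ ~ /ɞ/ ~ /ɔ/
Low: only /ɒ/ (back); no front partner.
So /ɒ/ is the unpaired segment.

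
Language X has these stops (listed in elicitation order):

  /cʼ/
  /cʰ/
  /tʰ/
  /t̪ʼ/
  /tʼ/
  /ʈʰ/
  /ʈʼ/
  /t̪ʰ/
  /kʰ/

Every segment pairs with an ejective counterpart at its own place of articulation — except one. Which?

Dental: /t̪ʰ/ ~ /t̪ʼ/
Alveolar: /tʰ/ ~ /tʼ/
Retroflex: /ʈʰ/ ~ /ʈʼ/
Palatal: /cʰ/ ~ /cʼ/
Velar: only /kʰ/ (aspirated); no ejective partner.
So /kʰ/ is the unpaired segment.

/kʰ/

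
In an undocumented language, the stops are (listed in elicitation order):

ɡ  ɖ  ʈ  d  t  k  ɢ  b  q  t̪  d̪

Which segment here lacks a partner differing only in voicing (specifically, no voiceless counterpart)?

Dental: /t̪/ ~ /d̪/
Alveolar: /t/ ~ /d/
Retroflex: /ʈ/ ~ /ɖ/
Velar: /k/ ~ /ɡ/
Uvular: /q/ ~ /ɢ/
Bilabial: only /b/ (voiced); no voiceless partner.
So /b/ is the unpaired segment.

/b/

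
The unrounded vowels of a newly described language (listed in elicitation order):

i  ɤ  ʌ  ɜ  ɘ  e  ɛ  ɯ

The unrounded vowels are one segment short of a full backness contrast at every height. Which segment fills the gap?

/ɨ/

Front: /i/ (high), /e/ (high-mid), /ɛ/ (low-mid).
Central: /ɘ/ (high-mid), /ɜ/ (low-mid).
Back: /ɯ/ (high), /ɤ/ (high-mid), /ʌ/ (low-mid).
The high row has no central member, so the gap is the high central unrounded vowel /ɨ/.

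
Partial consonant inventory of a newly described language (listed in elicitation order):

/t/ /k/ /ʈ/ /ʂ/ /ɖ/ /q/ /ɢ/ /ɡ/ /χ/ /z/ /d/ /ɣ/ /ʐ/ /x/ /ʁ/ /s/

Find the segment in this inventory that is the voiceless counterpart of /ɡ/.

/ɡ/ is a voiced velar stop.
The voiceless counterpart is a voiceless velar stop — in this inventory, /k/.

/k/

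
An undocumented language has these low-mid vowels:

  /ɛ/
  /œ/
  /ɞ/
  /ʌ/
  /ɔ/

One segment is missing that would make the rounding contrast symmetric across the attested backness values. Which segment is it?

front: unrounded /ɛ/, rounded /œ/.
central: unrounded —, rounded /ɞ/.
back: unrounded /ʌ/, rounded /ɔ/.
The central row has no unrounded member, so the gap is the central unrounded vowel /ɜ/.

/ɜ/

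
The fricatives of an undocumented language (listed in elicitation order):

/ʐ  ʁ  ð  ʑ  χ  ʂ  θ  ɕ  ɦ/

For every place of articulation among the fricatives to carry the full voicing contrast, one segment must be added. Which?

/h/

Voiceless: /θ/ (dental), /ʂ/ (retroflex), /ɕ/ (alveolo-palatal), /χ/ (uvular).
Voiced: /ð/ (dental), /ʐ/ (retroflex), /ʑ/ (alveolo-palatal), /ʁ/ (uvular), /ɦ/ (glottal).
The glottal row has no voiceless member, so the gap is the voiceless glottal fricative /h/.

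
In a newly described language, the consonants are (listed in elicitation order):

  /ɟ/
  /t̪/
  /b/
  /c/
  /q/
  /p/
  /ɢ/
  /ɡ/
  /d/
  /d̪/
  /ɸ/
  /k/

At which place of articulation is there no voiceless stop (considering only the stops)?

alveolar

bilabial: voiceless /p/, voiced /b/.
dental: voiceless /t̪/, voiced /d̪/.
alveolar: voiceless —, voiced /d/.
palatal: voiceless /c/, voiced /ɟ/.
velar: voiceless /k/, voiced /ɡ/.
uvular: voiceless /q/, voiced /ɢ/.
Every place of articulation has a voiceless member except alveolar, where /t/ would be expected.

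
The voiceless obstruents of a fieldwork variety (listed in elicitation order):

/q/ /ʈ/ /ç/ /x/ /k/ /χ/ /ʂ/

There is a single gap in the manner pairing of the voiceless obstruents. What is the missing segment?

/c/

retroflex: stop /ʈ/, fricative /ʂ/.
palatal: stop —, fricative /ç/.
velar: stop /k/, fricative /x/.
uvular: stop /q/, fricative /χ/.
The palatal row has no stop member, so the gap is the palatal stop /c/.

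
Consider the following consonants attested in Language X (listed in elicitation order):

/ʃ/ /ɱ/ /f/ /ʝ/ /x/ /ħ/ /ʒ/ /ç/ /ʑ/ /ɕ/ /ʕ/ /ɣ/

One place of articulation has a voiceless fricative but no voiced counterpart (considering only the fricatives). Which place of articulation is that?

labiodental

Voiceless: /f/ (labiodental), /ʃ/ (postalveolar), /ɕ/ (alveolo-palatal), /ç/ (palatal), /x/ (velar), /ħ/ (pharyngeal).
Voiced: /ʒ/ (postalveolar), /ʑ/ (alveolo-palatal), /ʝ/ (palatal), /ɣ/ (velar), /ʕ/ (pharyngeal).
Every place of articulation has a voiced member except labiodental, where /v/ would be expected.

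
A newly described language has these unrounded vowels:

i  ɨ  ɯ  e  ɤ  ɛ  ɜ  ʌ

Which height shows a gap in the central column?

high: front /i/, central /ɨ/, back /ɯ/.
high-mid: front /e/, central —, back /ɤ/.
low-mid: front /ɛ/, central /ɜ/, back /ʌ/.
Every height has a central member except high-mid, where /ɘ/ would be expected.

high-mid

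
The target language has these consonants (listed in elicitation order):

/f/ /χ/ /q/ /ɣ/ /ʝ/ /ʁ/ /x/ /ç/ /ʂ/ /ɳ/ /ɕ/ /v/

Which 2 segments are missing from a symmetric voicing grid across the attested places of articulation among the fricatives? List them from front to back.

place of articulation  voiceless  voiced  
labiodental       f         v       
retroflex         ʂ         —       
alveolo-palatal   ɕ         —       
palatal           ç         ʝ       
velar             x         ɣ       
uvular            χ         ʁ       
Gaps, from front to back: retroflex lacks voiced (/ʐ/); alveolo-palatal lacks voiced (/ʑ/).

/ʐ/, /ʑ/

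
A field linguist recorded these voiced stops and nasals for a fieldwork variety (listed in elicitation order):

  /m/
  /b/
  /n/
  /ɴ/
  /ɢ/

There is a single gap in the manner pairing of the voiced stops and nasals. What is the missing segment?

Oral stop: /b/ (bilabial), /ɢ/ (uvular).
Nasal: /m/ (bilabial), /n/ (alveolar), /ɴ/ (uvular).
The alveolar row has no oral stop member, so the gap is the alveolar oral stop /d/.

/d/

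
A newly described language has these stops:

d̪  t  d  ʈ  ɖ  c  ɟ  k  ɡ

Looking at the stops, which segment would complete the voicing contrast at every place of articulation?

Voiceless: /t/ (alveolar), /ʈ/ (retroflex), /c/ (palatal), /k/ (velar).
Voiced: /d̪/ (dental), /d/ (alveolar), /ɖ/ (retroflex), /ɟ/ (palatal), /ɡ/ (velar).
The dental row has no voiceless member, so the gap is the voiceless dental stop /t̪/.

/t̪/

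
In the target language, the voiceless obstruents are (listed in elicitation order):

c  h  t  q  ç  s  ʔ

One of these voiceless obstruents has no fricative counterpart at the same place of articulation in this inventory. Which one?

/q/

Alveolar: /t/ ~ /s/
Palatal: /c/ ~ /ç/
Glottal: /ʔ/ ~ /h/
Uvular: only /q/ (stop); no fricative partner.
So /q/ is the unpaired segment.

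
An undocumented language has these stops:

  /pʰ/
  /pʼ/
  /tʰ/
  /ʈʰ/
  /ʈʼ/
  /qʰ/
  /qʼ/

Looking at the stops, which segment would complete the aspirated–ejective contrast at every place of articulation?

/tʼ/

bilabial: aspirated /pʰ/, ejective /pʼ/.
alveolar: aspirated /tʰ/, ejective —.
retroflex: aspirated /ʈʰ/, ejective /ʈʼ/.
uvular: aspirated /qʰ/, ejective /qʼ/.
The alveolar row has no ejective member, so the gap is the ejective alveolar stop /tʼ/.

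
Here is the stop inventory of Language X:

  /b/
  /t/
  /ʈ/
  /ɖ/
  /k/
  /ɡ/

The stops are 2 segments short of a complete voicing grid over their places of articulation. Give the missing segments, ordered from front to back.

place of articulation  voiceless  voiced  
bilabial          —         b       
alveolar          t         —       
retroflex         ʈ         ɖ       
velar             k         ɡ       
Gaps, from front to back: bilabial lacks voiceless (/p/); alveolar lacks voiced (/d/).

/p/, /d/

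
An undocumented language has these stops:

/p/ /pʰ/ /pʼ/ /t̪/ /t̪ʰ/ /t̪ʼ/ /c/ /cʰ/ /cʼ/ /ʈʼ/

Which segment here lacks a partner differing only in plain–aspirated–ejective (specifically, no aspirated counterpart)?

/ʈʼ/

Bilabial: /p/ ~ /pʰ/ ~ /pʼ/
Dental: /t̪/ ~ /t̪ʰ/ ~ /t̪ʼ/
Palatal: /c/ ~ /cʰ/ ~ /cʼ/
Retroflex: only /ʈʼ/ (ejective); no aspirated partner.
So /ʈʼ/ is the unpaired segment.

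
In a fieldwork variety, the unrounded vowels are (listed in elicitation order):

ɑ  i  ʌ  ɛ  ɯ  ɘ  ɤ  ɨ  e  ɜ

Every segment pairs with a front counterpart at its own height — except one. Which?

High: /i/ ~ /ɨ/ ~ /ɯ/
High-mid: /e/ ~ /ɘ/ ~ /ɤ/
Low-mid: /ɛ/ ~ /ɜ/ ~ /ʌ/
Low: only /ɑ/ (back); no front partner.
So /ɑ/ is the unpaired segment.

/ɑ/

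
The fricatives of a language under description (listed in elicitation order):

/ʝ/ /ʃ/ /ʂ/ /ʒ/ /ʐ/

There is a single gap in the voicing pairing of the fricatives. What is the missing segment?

/ç/

place of articulation  voiceless  voiced  
postalveolar      ʃ         ʒ       
retroflex         ʂ         ʐ       
palatal           —         ʝ       
The palatal row has no voiceless member, so the gap is the voiceless palatal fricative /ç/.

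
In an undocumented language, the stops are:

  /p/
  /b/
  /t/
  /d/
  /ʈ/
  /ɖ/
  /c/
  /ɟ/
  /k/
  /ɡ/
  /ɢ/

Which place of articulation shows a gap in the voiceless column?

place of articulation  voiceless  voiced  
bilabial          p         b       
alveolar          t         d       
retroflex         ʈ         ɖ       
palatal           c         ɟ       
velar             k         ɡ       
uvular            —         ɢ       
Every place of articulation has a voiceless member except uvular, where /q/ would be expected.

uvular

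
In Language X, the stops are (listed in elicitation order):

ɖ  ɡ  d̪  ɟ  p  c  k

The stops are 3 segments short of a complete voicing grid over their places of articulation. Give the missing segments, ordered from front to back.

/b/, /t̪/, /ʈ/

place of articulation  voiceless  voiced  
bilabial          p         —       
dental            —         d̪      
retroflex         —         ɖ       
palatal           c         ɟ       
velar             k         ɡ       
Gaps, from front to back: bilabial lacks voiced (/b/); dental lacks voiceless (/t̪/); retroflex lacks voiceless (/ʈ/).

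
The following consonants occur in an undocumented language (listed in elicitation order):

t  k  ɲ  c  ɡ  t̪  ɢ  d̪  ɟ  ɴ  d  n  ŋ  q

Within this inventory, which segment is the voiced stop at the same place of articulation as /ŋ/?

/ɡ/

/ŋ/ is a velar nasal.
The voiced stop at the same place is a voiced velar stop — in this inventory, /ɡ/.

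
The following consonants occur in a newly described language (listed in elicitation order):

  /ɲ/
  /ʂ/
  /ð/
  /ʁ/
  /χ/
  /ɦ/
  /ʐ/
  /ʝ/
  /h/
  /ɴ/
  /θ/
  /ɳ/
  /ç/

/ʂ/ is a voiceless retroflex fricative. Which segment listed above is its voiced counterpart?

/ʐ/

The voiced counterpart is a voiced retroflex fricative — in this inventory, /ʐ/.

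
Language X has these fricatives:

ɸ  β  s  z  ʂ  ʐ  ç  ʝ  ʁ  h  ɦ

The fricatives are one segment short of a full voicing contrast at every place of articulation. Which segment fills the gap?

Voiceless: /ɸ/ (bilabial), /s/ (alveolar), /ʂ/ (retroflex), /ç/ (palatal), /h/ (glottal).
Voiced: /β/ (bilabial), /z/ (alveolar), /ʐ/ (retroflex), /ʝ/ (palatal), /ʁ/ (uvular), /ɦ/ (glottal).
The uvular row has no voiceless member, so the gap is the voiceless uvular fricative /χ/.

/χ/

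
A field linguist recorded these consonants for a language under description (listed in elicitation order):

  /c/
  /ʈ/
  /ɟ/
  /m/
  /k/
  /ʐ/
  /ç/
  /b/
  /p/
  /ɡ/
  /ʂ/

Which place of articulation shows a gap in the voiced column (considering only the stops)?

retroflex

place of articulation  voiceless  voiced  
bilabial          p         b       
retroflex         ʈ         —       
palatal           c         ɟ       
velar             k         ɡ       
Every place of articulation has a voiced member except retroflex, where /ɖ/ would be expected.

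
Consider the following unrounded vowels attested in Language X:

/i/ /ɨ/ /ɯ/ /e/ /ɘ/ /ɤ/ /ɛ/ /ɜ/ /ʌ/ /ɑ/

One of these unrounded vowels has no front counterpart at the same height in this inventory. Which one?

High: /i/ ~ /ɨ/ ~ /ɯ/
High-mid: /e/ ~ /ɘ/ ~ /ɤ/
Low-mid: /ɛ/ ~ /ɜ/ ~ /ʌ/
Low: only /ɑ/ (back); no front partner.
So /ɑ/ is the unpaired segment.

/ɑ/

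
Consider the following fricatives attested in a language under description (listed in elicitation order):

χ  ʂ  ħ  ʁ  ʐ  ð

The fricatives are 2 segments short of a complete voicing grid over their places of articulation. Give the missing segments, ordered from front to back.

/θ/, /ʕ/

Voiceless: /ʂ/ (retroflex), /χ/ (uvular), /ħ/ (pharyngeal).
Voiced: /ð/ (dental), /ʐ/ (retroflex), /ʁ/ (uvular).
Gaps, from front to back: dental lacks voiceless (/θ/); pharyngeal lacks voiced (/ʕ/).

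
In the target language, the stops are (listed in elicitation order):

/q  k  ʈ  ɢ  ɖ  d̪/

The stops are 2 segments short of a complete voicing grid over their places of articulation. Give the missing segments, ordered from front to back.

/t̪/, /ɡ/

dental: voiceless —, voiced /d̪/.
retroflex: voiceless /ʈ/, voiced /ɖ/.
velar: voiceless /k/, voiced —.
uvular: voiceless /q/, voiced /ɢ/.
Gaps, from front to back: dental lacks voiceless (/t̪/); velar lacks voiced (/ɡ/).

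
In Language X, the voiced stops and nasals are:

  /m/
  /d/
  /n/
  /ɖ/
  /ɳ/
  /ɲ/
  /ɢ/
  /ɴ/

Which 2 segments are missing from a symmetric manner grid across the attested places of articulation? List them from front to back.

place of articulation  oral stop  nasal   
bilabial          —         m       
alveolar          d         n       
retroflex         ɖ         ɳ       
palatal           —         ɲ       
uvular            ɢ         ɴ       
Gaps, from front to back: bilabial lacks oral stop (/b/); palatal lacks oral stop (/ɟ/).

/b/, /ɟ/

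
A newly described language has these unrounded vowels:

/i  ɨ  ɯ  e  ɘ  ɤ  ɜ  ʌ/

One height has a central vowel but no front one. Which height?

low-mid

high: front /i/, central /ɨ/, back /ɯ/.
high-mid: front /e/, central /ɘ/, back /ɤ/.
low-mid: front —, central /ɜ/, back /ʌ/.
Every height has a front member except low-mid, where /ɛ/ would be expected.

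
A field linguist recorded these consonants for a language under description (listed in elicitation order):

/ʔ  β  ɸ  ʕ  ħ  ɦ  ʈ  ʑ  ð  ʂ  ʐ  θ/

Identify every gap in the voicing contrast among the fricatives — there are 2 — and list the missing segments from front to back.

/ɕ/, /h/

Voiceless: /ɸ/ (bilabial), /θ/ (dental), /ʂ/ (retroflex), /ħ/ (pharyngeal).
Voiced: /β/ (bilabial), /ð/ (dental), /ʐ/ (retroflex), /ʑ/ (alveolo-palatal), /ʕ/ (pharyngeal), /ɦ/ (glottal).
Gaps, from front to back: alveolo-palatal lacks voiceless (/ɕ/); glottal lacks voiceless (/h/).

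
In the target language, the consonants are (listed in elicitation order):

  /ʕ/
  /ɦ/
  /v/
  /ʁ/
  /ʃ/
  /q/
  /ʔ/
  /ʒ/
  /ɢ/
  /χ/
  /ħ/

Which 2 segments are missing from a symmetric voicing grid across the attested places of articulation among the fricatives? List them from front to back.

place of articulation  voiceless  voiced  
labiodental       —         v       
postalveolar      ʃ         ʒ       
uvular            χ         ʁ       
pharyngeal        ħ         ʕ       
glottal           —         ɦ       
Gaps, from front to back: labiodental lacks voiceless (/f/); glottal lacks voiceless (/h/).

/f/, /h/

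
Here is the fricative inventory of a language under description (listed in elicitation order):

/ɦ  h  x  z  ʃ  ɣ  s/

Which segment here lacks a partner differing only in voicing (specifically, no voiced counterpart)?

Alveolar: /s/ ~ /z/
Velar: /x/ ~ /ɣ/
Glottal: /h/ ~ /ɦ/
Postalveolar: only /ʃ/ (voiceless); no voiced partner.
So /ʃ/ is the unpaired segment.

/ʃ/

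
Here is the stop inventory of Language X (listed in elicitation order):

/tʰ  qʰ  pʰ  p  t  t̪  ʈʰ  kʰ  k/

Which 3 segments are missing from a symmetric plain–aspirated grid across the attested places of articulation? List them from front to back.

/t̪ʰ/, /ʈ/, /q/

bilabial: plain /p/, aspirated /pʰ/.
dental: plain /t̪/, aspirated —.
alveolar: plain /t/, aspirated /tʰ/.
retroflex: plain —, aspirated /ʈʰ/.
velar: plain /k/, aspirated /kʰ/.
uvular: plain —, aspirated /qʰ/.
Gaps, from front to back: dental lacks aspirated (/t̪ʰ/); retroflex lacks plain (/ʈ/); uvular lacks plain (/q/).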